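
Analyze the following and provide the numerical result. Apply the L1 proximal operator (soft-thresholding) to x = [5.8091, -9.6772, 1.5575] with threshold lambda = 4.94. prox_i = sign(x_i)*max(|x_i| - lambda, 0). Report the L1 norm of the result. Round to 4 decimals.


Soft-thresholding with lambda = 4.94:
prox(5.8091) = sign(5.8091)*max(|5.8091| - 4.94, 0) = 0.8691
prox(-9.6772) = sign(-9.6772)*max(|-9.6772| - 4.94, 0) = -4.7372
prox(1.5575) = sign(1.5575)*max(|1.5575| - 4.94, 0) = 0.0
prox(x) = [0.8691, -4.7372, 0.0]
||prox(x)||_1 = 0.8691 + 4.7372 + 0.0 = 5.6063


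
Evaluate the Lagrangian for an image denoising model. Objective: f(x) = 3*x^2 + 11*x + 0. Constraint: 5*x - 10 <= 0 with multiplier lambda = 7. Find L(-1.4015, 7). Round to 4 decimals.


Step 1: Evaluate f(x).
f(-1.4015) = 3*(-1.4015)^2 + 11*(-1.4015) + 0 = -9.5239
Step 2: Evaluate g(x).
g(-1.4015) = 5*-1.4015 - 10 = -17.0075
Step 3: Compute Lagrangian.
L = -9.5239 + 7*-17.0075 = -128.5764


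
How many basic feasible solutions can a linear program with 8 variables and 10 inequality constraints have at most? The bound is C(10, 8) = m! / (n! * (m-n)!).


Each vertex corresponds to some choice of n active constraints out of m, so the number of vertices is at most C(m, n) = m! / (n!(m-n)!).
m = 10, n = 8
Numerator: 10 * 9 * 8 * 7 * 6 * 5 * 4 * 3
Denominator: 8! = 40320
C(10, 8) = 45


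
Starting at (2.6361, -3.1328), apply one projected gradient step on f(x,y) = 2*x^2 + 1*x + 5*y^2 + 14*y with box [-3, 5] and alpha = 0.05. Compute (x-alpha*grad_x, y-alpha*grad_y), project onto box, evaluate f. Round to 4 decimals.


Step 1: Compute gradient at (2.6361, -3.1328).
grad_x = 2*2*2.6361 + 1 = 11.5444
grad_y = 2*5*-3.1328 + 14 = -17.328
Step 2: Gradient step.
x_raw = 2.6361 - 0.05*11.5444 = 2.0589
y_raw = -3.1328 - 0.05*-17.328 = -2.2664
Step 3: Project onto [-3, 5].
x_proj = clip(2.0589) = 2.0589
y_proj = clip(-2.2664) = -2.2664
Step 4: Evaluate f.
f(2.0589, -2.2664) = 4.4901


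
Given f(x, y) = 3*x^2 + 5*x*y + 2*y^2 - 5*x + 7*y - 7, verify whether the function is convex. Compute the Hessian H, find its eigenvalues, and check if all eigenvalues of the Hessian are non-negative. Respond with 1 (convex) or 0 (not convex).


The Hessian of f(x,y) = 3*x^2 + 5*x*y + 2*y^2 - 5*x + 7*y - 7 is:
H = [[6, 5], [5, 4]]
Trace = 6 + 4 = 10
Determinant = 6*4 - (5)^2 = -1
Discriminant = (10)^2 - 4*-1 = 104.0
Eigenvalues: lambda_1 = -0.099, lambda_2 = 10.099
The function is not convex.

0


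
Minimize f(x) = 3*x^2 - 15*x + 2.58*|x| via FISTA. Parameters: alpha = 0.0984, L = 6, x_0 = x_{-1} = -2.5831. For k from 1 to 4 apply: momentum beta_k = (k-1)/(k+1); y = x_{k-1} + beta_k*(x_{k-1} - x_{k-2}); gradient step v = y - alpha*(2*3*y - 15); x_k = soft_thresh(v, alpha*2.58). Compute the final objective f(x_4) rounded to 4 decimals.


FISTA on f(x) = 3*x^2 - 15*x + 2.58*|x|
L = 6, alpha = 0.0984
Iteration 1: beta = 0.0, y = -2.5831 + 0.0*(-2.5831 + 2.5831) = -2.5831
  grad(y) = -30.4986, v = y - alpha*grad = 0.418
  prox(v) = soft_thresh(0.418, 0.2539) = 0.1641
Iteration 2: beta = 0.3333, y = 0.1641 + 0.3333*(0.1641 + 2.5831) = 1.0798
  grad(y) = -8.5211, v = y - alpha*grad = 1.9183
  prox(v) = soft_thresh(1.9183, 0.2539) = 1.6644
Iteration 3: beta = 0.5, y = 1.6644 + 0.5*(1.6644 - 0.1641) = 2.4146
  grad(y) = -0.5125, v = y - alpha*grad = 2.465
  prox(v) = soft_thresh(2.465, 0.2539) = 2.2111
Iteration 4: beta = 0.6, y = 2.2111 + 0.6*(2.2111 - 1.6644) = 2.5392
  grad(y) = 0.2351, v = y - alpha*grad = 2.516
  prox(v) = soft_thresh(2.516, 0.2539) = 2.2622
f(x_4) = 3*2.2622^2 - 15*2.2622 + 2.58*|2.2622| = -12.7439


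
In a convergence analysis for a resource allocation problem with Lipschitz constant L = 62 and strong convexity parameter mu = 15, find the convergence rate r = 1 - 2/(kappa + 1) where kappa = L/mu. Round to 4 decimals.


Step 1: Compute the condition number.
kappa = L/mu = 62/15 = 4.1333
Step 2: Compute the convergence rate.
r = 1 - 2/(kappa + 1) = 1 - 2*mu/(L + mu) = (L - mu)/(L + mu) = 47/77 = 0.6104


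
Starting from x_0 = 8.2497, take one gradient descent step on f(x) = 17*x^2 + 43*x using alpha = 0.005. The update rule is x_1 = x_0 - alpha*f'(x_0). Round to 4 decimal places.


We compute the gradient at x_0 and apply the update.
f'(x) = 34*x + 43
f'(8.2497) = 34*8.2497 + 43 = 323.4898
x_1 = 8.2497 - 0.005*323.4898 = 6.6323


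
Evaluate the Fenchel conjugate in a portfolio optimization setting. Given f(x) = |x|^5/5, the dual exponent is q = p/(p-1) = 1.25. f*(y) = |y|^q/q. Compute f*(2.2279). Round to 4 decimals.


The conjugate exponent q satisfies 1/p + 1/q = 1.
p = 5, so q = 5/(5 - 1) = 1.25
|y|^q = 2.2279^1.25 = 2.7219
f*(2.2279) = 2.7219 / 1.25 = 2.1775


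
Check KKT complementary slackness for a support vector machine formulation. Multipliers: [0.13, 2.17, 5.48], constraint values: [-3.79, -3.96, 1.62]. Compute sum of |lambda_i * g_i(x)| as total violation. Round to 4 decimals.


KKT complementary slackness check:
lambda_1 * g_1 = 0.13 * -3.79 = -0.4927
lambda_2 * g_2 = 2.17 * -3.96 = -8.5932
lambda_3 * g_3 = 5.48 * 1.62 = 8.8776
Total violation = 0.4927 + 8.5932 + 8.8776 = 17.9635


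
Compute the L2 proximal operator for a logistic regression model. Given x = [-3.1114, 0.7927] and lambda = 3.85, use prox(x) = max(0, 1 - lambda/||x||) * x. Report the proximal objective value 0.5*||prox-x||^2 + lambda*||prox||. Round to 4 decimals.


Step 1: Compute ||x||.
||x|| = 3.2108
Step 2: Compute scaling factor.
scale = max(0, 1 - 3.85/3.2108) = 0.0
Step 3: prox(x) = [-0.0, 0.0]
||prox(x)|| = 0.0
Step 4: Proximal objective.
0.5*||prox-x||^2 = 5.1546
lambda*||prox|| = 0.0
Total = 5.1546


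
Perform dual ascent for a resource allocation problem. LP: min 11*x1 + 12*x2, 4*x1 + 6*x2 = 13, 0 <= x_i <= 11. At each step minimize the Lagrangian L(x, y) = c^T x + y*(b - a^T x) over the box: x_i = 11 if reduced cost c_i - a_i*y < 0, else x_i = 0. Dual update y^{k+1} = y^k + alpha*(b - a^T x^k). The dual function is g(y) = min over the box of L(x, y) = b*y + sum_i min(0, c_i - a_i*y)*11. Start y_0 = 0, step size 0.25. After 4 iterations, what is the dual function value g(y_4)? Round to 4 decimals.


Dual ascent for LP: min 11*x1 + 12*x2, 4*x1 + 6*x2 = 13, 0 <= x_i <= 11
Step 1: y^k = 0.0, reduced costs: (11.0, 12.0)
  x^k = (0.0, 0.0), subgradient = b - a^T x = 13.0
  y^{k+1} = 0.0 + 0.25*13.0 = 3.25
Step 2: y^k = 3.25, reduced costs: (-2.0, -7.5)
  x^k = (11.0, 11.0), subgradient = b - a^T x = -97.0
  y^{k+1} = 3.25 + 0.25*-97.0 = -21.0
Step 3: y^k = -21.0, reduced costs: (95.0, 138.0)
  x^k = (0.0, 0.0), subgradient = b - a^T x = 13.0
  y^{k+1} = -21.0 + 0.25*13.0 = -17.75
Step 4: y^k = -17.75, reduced costs: (82.0, 118.5)
  x^k = (0.0, 0.0), subgradient = b - a^T x = 13.0
  y^{k+1} = -17.75 + 0.25*13.0 = -14.5
Dual objective at y_4 = -14.5: reduced costs (69.0, 99.0), box minimizer x = (0.0, 0.0)
g(y_4) = b*y + (c1 - a1*y)*x1 + (c2 - a2*y)*x2 = 13*(-14.5) + 69.0*0.0 + 99.0*0.0 = -188.5 + 0.0 + 0.0 = -188.5


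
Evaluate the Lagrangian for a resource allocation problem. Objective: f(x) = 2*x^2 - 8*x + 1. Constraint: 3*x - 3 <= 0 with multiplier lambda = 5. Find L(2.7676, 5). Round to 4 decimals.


Step 1: Evaluate f(x).
f(2.7676) = 2*2.7676^2 - 8*2.7676 + 1 = -5.8216
Step 2: Evaluate g(x).
g(2.7676) = 3*2.7676 - 3 = 5.3028
Step 3: Compute Lagrangian.
L = -5.8216 + 5*5.3028 = 20.6924


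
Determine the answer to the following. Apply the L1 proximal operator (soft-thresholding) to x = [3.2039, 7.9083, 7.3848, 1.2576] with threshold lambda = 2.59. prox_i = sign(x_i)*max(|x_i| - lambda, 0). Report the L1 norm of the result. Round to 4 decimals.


Soft-thresholding with lambda = 2.59:
prox(3.2039) = sign(3.2039)*max(|3.2039| - 2.59, 0) = 0.6139
prox(7.9083) = sign(7.9083)*max(|7.9083| - 2.59, 0) = 5.3183
prox(7.3848) = sign(7.3848)*max(|7.3848| - 2.59, 0) = 4.7948
prox(1.2576) = sign(1.2576)*max(|1.2576| - 2.59, 0) = 0.0
prox(x) = [0.6139, 5.3183, 4.7948, 0.0]
||prox(x)||_1 = 0.6139 + 5.3183 + 4.7948 + 0.0 = 10.727


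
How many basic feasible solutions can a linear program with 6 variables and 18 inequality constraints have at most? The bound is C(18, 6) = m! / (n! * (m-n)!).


Each vertex corresponds to some choice of n active constraints out of m, so the number of vertices is at most C(m, n) = m! / (n!(m-n)!).
m = 18, n = 6
Numerator: 18 * 17 * 16 * 15 * 14 * 13
Denominator: 6! = 720
C(18, 6) = 18564


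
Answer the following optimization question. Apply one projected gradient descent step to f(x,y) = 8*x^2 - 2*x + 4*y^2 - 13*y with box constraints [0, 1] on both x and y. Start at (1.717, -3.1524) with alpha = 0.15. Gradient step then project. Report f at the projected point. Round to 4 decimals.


Step 1: Compute gradient at (1.717, -3.1524).
grad_x = 2*8*1.717 - 2 = 25.472
grad_y = 2*4*-3.1524 - 13 = -38.2192
Step 2: Gradient step.
x_raw = 1.717 - 0.15*25.472 = -2.1038
y_raw = -3.1524 - 0.15*-38.2192 = 2.5805
Step 3: Project onto [0, 1].
x_proj = clip(-2.1038) = 0.0
y_proj = clip(2.5805) = 1.0
Step 4: Evaluate f.
f(0.0, 1.0) = -9.0


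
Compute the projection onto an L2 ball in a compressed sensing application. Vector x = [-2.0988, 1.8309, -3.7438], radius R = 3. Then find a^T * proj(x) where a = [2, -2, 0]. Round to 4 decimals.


Step 1: Compute ||x|| (intermediates to 6 decimals).
||x|| = sqrt((-2.0988)^2 + 1.8309^2 + (-3.7438)^2) = 4.666176
Step 2: Project.
Since ||x|| > R, scale = R/||x|| = 3/4.666176 = 0.642925, proj(x) = scale * x
proj(x) = [-1.349371, 1.177131, -2.406983]
Step 3: Dot product.
a^T * proj(x) = 2*(-1.349371) - 2*1.177131 + 0*(-2.406983) = -5.053


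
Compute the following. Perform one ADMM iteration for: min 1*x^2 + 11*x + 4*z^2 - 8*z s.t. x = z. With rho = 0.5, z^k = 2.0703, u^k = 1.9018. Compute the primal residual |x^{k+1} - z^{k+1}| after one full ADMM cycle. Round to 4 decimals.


ADMM iteration with rho = 0.5, z^k = 2.0703, u^k = 1.9018
Step 1: x-update.
Minimize 1*x^2 + 11*x + (0.5/2)*(x - 2.0703 + 1.9018)^2
FOC: (2*1 + 0.5)*x = -11 + 0.5*(2.0703 - 1.9018)
x^{k+1} = -4.3663
Step 2: z-update.
Minimize 4*z^2 - 8*z + (0.5/2)*(-4.3663 - z + 1.9018)^2
FOC: (2*4 + 0.5)*z = 8 + 0.5*(-4.3663 + 1.9018)
z^{k+1} = 0.7962
Step 3: u-update.
u^{k+1} = 1.9018 - 4.3663 - 0.7962 = -3.2607
Step 4: Primal residual = |-4.3663 - 0.7962| = 5.1625


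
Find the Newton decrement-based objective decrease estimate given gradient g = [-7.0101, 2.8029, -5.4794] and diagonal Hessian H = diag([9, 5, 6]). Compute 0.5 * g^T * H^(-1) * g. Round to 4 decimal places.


Step 1: H is diagonal, so H^(-1) * g = [-0.7789, 0.5606, -0.9132].
Step 2: g^T H^(-1) g = sum_i g_i^2 / H_ii
  = (-7.0101)^2/9 + (2.8029)^2/5 + (-5.4794)^2/6
  = 5.4602 + 1.5712 + 5.004 = 12.0354
Step 3: Objective decrease = 0.5 * g^T H^(-1) g = 6.0177


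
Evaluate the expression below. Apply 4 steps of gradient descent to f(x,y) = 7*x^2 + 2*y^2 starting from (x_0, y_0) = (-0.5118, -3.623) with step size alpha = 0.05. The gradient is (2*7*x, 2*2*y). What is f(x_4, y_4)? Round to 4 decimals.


Gradient descent on f(x,y) = 7*x^2 + 2*y^2.
Starting point: (-0.5118, -3.623), alpha = 0.05
Step 1: grad_x = 2*7*-0.5118 = -7.1652, grad_y = 2*2*-3.623 = -14.492
  x_1 = -0.5118 - 0.05*-7.1652 = -0.1535
  y_1 = -3.623 - 0.05*-14.492 = -2.8984
Step 2: grad_x = 2*7*-0.1535 = -2.1496, grad_y = 2*2*-2.8984 = -11.5936
  x_2 = -0.1535 - 0.05*-2.1496 = -0.0461
  y_2 = -2.8984 - 0.05*-11.5936 = -2.3187
Step 3: grad_x = 2*7*-0.0461 = -0.6449, grad_y = 2*2*-2.3187 = -9.2749
  x_3 = -0.0461 - 0.05*-0.6449 = -0.0138
  y_3 = -2.3187 - 0.05*-9.2749 = -1.855
Step 4: grad_x = 2*7*-0.0138 = -0.1935, grad_y = 2*2*-1.855 = -7.4199
  x_4 = -0.0138 - 0.05*-0.1935 = -0.0041
  y_4 = -1.855 - 0.05*-7.4199 = -1.484
f(-0.0041, -1.484) = 7*(-0.0041)^2 + 2*(-1.484)^2 = 4.4045


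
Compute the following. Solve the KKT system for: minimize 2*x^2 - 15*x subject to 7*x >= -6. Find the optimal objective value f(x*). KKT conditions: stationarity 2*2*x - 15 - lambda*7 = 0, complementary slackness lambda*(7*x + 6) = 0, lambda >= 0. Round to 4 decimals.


Step 1: Try lambda = 0 (constraint inactive).
Stationarity: 2*2*x - 15 = 0
x* = 15/(2*2) = 3.75
Check constraint: 7*3.75 = 26.25 >= -6 -- satisfied.
Step 2: Compute optimal value.
f(x*) = 2*3.75^2 - 15*3.75 = -28.125


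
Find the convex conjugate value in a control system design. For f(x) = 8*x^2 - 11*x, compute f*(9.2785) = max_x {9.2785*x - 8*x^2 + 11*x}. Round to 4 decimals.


f*(y) = sup_x {y*x - a*x^2 - b*x} = sup_x {(y-b)*x - a*x^2}
FOC: (y - b) - 2a*x = 0 => x* = (y - b)/(2a)
x* = (9.2785 + 11)/(2*8) = 1.2674
f*(9.2785) = (y-b)^2/(4a) = (9.2785 + 11)^2/(4*8)
= 411.2176/32 = 12.8505


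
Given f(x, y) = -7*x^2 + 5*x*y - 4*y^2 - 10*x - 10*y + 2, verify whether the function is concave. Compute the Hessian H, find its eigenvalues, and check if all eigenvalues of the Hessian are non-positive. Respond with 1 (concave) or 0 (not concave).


The Hessian of f(x,y) = -7*x^2 + 5*x*y - 4*y^2 - 10*x - 10*y + 2 is:
H = [[-14, 5], [5, -8]]
Trace = -14 - 8 = -22
Determinant = -14*-8 - (5)^2 = 87
Discriminant = (-22)^2 - 4*87 = 136.0
Eigenvalues: lambda_1 = -16.831, lambda_2 = -5.169
The function is concave.

1


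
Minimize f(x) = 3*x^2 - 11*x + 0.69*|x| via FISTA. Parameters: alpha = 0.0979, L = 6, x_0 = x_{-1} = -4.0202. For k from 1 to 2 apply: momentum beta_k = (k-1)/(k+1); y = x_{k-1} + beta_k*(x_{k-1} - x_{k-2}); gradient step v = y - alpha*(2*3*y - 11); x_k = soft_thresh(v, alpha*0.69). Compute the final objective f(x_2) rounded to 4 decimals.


FISTA on f(x) = 3*x^2 - 11*x + 0.69*|x|
L = 6, alpha = 0.0979
Iteration 1: beta = 0.0, y = -4.0202 + 0.0*(-4.0202 + 4.0202) = -4.0202
  grad(y) = -35.1212, v = y - alpha*grad = -0.5818
  prox(v) = soft_thresh(-0.5818, 0.0676) = -0.5143
Iteration 2: beta = 0.3333, y = -0.5143 + 0.3333*(-0.5143 + 4.0202) = 0.6544
  grad(y) = -7.0739, v = y - alpha*grad = 1.3469
  prox(v) = soft_thresh(1.3469, 0.0676) = 1.2793
f(x_2) = 3*1.2793^2 - 11*1.2793 + 0.69*|1.2793| = -8.2799


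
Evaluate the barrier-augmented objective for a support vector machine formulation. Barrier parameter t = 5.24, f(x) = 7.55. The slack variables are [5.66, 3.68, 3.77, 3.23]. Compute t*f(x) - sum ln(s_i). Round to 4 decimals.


Step 1: Compute log-barrier.
ln values: [1.7334, 1.3029, 1.3271, 1.1725]
phi = -(1.7334 + 1.3029 + 1.3271 + 1.1725) = -5.5359
Step 2: Compute augmented objective.
t*f(x) = 5.24*7.55 = 39.562
Total = 39.562 - 5.5359 = 34.0261


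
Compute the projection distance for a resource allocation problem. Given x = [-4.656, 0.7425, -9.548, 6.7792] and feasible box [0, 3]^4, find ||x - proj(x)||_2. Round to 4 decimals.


Project each component onto [0, 3].
clip(-4.656) = 0.0, clip(0.7425) = 0.7425, clip(-9.548) = 0.0, clip(6.7792) = 3.0
Projection = [0.0, 0.7425, 0.0, 3.0]
Squared diffs: [21.6783, 0.0, 91.1643, 14.2824]
Distance = sqrt(127.125) = 11.275


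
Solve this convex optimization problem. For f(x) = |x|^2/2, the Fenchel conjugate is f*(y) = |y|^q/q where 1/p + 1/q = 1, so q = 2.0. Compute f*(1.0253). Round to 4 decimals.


The conjugate exponent q satisfies 1/p + 1/q = 1.
p = 2, so q = 2/(2 - 1) = 2.0
|y|^q = 1.0253^2.0 = 1.0512
f*(1.0253) = 1.0512 / 2.0 = 0.5256


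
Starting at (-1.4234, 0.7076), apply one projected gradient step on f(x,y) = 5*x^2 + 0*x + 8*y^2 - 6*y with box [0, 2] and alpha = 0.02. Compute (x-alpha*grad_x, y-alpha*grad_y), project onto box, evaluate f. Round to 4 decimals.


Step 1: Compute gradient at (-1.4234, 0.7076).
grad_x = 2*5*-1.4234 + 0 = -14.234
grad_y = 2*8*0.7076 - 6 = 5.3216
Step 2: Gradient step.
x_raw = -1.4234 - 0.02*-14.234 = -1.1387
y_raw = 0.7076 - 0.02*5.3216 = 0.6012
Step 3: Project onto [0, 2].
x_proj = clip(-1.1387) = 0.0
y_proj = clip(0.6012) = 0.6012
Step 4: Evaluate f.
f(0.0, 0.6012) = -0.7158


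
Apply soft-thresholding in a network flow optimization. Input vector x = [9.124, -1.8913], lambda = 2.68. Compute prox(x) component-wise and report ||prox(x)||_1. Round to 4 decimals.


Soft-thresholding with lambda = 2.68:
prox(9.124) = sign(9.124)*max(|9.124| - 2.68, 0) = 6.444
prox(-1.8913) = sign(-1.8913)*max(|-1.8913| - 2.68, 0) = 0.0
prox(x) = [6.444, 0.0]
||prox(x)||_1 = 6.444 + 0.0 = 6.444


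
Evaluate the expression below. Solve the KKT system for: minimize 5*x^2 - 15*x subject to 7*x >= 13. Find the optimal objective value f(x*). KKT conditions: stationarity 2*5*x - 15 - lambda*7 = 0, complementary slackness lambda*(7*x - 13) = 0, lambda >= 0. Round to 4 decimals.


Step 1: Try lambda = 0 (constraint inactive).
x_unc = 15/(2*5) = 1.5
Check: 7*1.5 = 10.5 < 13 -- violated!
Step 2: Constraint must be active: 7*x = 13
x* = 13/7 = 1.8571 (rounded; the exact value 13/7 is used below)
lambda = (2*5*(13/7) - 15)/7 = 0.5102
Step 3: Compute optimal value.
f(x*) = 5*(13/7)^2 - 15*(13/7) = -10.6122


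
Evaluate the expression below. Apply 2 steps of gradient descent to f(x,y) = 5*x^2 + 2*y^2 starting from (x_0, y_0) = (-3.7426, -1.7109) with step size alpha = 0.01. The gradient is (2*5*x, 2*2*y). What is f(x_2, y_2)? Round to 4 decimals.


Gradient descent on f(x,y) = 5*x^2 + 2*y^2.
Starting point: (-3.7426, -1.7109), alpha = 0.01
Step 1: grad_x = 2*5*-3.7426 = -37.426, grad_y = 2*2*-1.7109 = -6.8436
  x_1 = -3.7426 - 0.01*-37.426 = -3.3683
  y_1 = -1.7109 - 0.01*-6.8436 = -1.6425
Step 2: grad_x = 2*5*-3.3683 = -33.6834, grad_y = 2*2*-1.6425 = -6.5699
  x_2 = -3.3683 - 0.01*-33.6834 = -3.0315
  y_2 = -1.6425 - 0.01*-6.5699 = -1.5768
f(-3.0315, -1.5768) = 5*(-3.0315)^2 + 2*(-1.5768)^2 = 50.9225


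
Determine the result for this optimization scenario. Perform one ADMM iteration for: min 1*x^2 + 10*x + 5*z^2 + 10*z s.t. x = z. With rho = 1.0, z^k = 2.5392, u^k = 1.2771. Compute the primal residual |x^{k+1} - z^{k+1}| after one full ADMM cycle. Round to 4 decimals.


ADMM iteration with rho = 1.0, z^k = 2.5392, u^k = 1.2771
Step 1: x-update.
Minimize 1*x^2 + 10*x + (1.0/2)*(x - 2.5392 + 1.2771)^2
FOC: (2*1 + 1.0)*x = -10 + 1.0*(2.5392 - 1.2771)
x^{k+1} = -2.9126
Step 2: z-update.
Minimize 5*z^2 + 10*z + (1.0/2)*(-2.9126 - z + 1.2771)^2
FOC: (2*5 + 1.0)*z = -10 + 1.0*(-2.9126 + 1.2771)
z^{k+1} = -1.0578
Step 3: u-update.
u^{k+1} = 1.2771 - 2.9126 + 1.0578 = -0.5778
Step 4: Primal residual = |-2.9126 + 1.0578| = 1.8549


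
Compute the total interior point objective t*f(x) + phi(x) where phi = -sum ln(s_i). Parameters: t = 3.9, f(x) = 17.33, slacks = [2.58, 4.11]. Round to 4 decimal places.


Step 1: Compute log-barrier.
ln values: [0.9478, 1.4134]
phi = -(0.9478 + 1.4134) = -2.3612
Step 2: Compute augmented objective.
t*f(x) = 3.9*17.33 = 67.587
Total = 67.587 - 2.3612 = 65.2258


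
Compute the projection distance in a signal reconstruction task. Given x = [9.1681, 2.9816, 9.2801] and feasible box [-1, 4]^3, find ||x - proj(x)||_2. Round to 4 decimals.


Project each component onto [-1, 4].
clip(9.1681) = 4.0, clip(2.9816) = 2.9816, clip(9.2801) = 4.0
Projection = [4.0, 2.9816, 4.0]
Squared diffs: [26.7093, 0.0, 27.8795]
Distance = sqrt(54.5888) = 7.3884


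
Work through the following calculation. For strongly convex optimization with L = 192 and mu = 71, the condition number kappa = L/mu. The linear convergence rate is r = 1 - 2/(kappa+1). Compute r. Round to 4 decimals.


Step 1: Compute the condition number.
kappa = L/mu = 192/71 = 2.7042
Step 2: Compute the convergence rate.
r = 1 - 2/(kappa + 1) = 1 - 2*mu/(L + mu) = (L - mu)/(L + mu) = 121/263 = 0.4601


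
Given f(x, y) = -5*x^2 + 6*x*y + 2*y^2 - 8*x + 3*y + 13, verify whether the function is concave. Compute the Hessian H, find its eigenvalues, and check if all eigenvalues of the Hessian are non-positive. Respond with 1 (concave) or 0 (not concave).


The Hessian of f(x,y) = -5*x^2 + 6*x*y + 2*y^2 - 8*x + 3*y + 13 is:
H = [[-10, 6], [6, 4]]
Trace = -10 + 4 = -6
Determinant = -10*4 - (6)^2 = -76
Discriminant = (-6)^2 - 4*-76 = 340.0
Eigenvalues: lambda_1 = -12.2195, lambda_2 = 6.2195
The function is not concave.

0


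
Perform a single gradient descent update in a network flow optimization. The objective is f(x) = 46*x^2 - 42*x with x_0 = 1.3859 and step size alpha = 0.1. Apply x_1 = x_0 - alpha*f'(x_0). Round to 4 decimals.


We compute the gradient at x_0 and apply the update.
f'(x) = 92*x - 42
f'(1.3859) = 92*1.3859 - 42 = 85.5028
x_1 = 1.3859 - 0.1*85.5028 = -7.1644


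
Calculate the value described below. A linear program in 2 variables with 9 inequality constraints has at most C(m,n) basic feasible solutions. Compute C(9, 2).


Each vertex corresponds to some choice of n active constraints out of m, so the number of vertices is at most C(m, n) = m! / (n!(m-n)!).
m = 9, n = 2
Numerator: 9 * 8
Denominator: 2! = 2
C(9, 2) = 36


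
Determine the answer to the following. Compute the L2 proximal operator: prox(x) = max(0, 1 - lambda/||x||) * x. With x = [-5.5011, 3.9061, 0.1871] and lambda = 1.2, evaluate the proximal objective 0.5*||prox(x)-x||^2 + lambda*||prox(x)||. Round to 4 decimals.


Step 1: Compute ||x||.
||x|| = 6.7494
Step 2: Compute scaling factor.
scale = max(0, 1 - 1.2/6.7494) = 0.8222
Step 3: prox(x) = [-4.523, 3.2116, 0.1538]
||prox(x)|| = 5.5494
Step 4: Proximal objective.
0.5*||prox-x||^2 = 0.72
lambda*||prox|| = 6.6593
Total = 7.3793


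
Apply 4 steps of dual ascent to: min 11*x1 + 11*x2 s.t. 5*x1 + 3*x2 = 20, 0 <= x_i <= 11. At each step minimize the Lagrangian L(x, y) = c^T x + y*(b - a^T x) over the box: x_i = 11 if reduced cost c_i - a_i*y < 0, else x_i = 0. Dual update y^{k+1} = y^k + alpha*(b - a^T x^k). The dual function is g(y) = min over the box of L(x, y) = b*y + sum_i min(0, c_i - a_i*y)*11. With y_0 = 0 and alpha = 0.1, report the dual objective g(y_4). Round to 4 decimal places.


Dual ascent for LP: min 11*x1 + 11*x2, 5*x1 + 3*x2 = 20, 0 <= x_i <= 11
Step 1: y^k = 0.0, reduced costs: (11.0, 11.0)
  x^k = (0.0, 0.0), subgradient = b - a^T x = 20.0
  y^{k+1} = 0.0 + 0.1*20.0 = 2.0
Step 2: y^k = 2.0, reduced costs: (1.0, 5.0)
  x^k = (0.0, 0.0), subgradient = b - a^T x = 20.0
  y^{k+1} = 2.0 + 0.1*20.0 = 4.0
Step 3: y^k = 4.0, reduced costs: (-9.0, -1.0)
  x^k = (11.0, 11.0), subgradient = b - a^T x = -68.0
  y^{k+1} = 4.0 + 0.1*-68.0 = -2.8
Step 4: y^k = -2.8, reduced costs: (25.0, 19.4)
  x^k = (0.0, 0.0), subgradient = b - a^T x = 20.0
  y^{k+1} = -2.8 + 0.1*20.0 = -0.8
Dual objective at y_4 = -0.8: reduced costs (15.0, 13.4), box minimizer x = (0.0, 0.0)
g(y_4) = b*y + (c1 - a1*y)*x1 + (c2 - a2*y)*x2 = 20*(-0.8) + 15.0*0.0 + 13.4*0.0 = -16.0 + 0.0 + 0.0 = -16.0


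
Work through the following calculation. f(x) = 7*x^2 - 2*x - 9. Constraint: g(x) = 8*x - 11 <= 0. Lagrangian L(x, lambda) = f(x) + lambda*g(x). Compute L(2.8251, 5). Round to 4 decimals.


Step 1: Evaluate f(x).
f(2.8251) = 7*2.8251^2 - 2*2.8251 - 9 = 41.2181
Step 2: Evaluate g(x).
g(2.8251) = 8*2.8251 - 11 = 11.6008
Step 3: Compute Lagrangian.
L = 41.2181 + 5*11.6008 = 99.2221


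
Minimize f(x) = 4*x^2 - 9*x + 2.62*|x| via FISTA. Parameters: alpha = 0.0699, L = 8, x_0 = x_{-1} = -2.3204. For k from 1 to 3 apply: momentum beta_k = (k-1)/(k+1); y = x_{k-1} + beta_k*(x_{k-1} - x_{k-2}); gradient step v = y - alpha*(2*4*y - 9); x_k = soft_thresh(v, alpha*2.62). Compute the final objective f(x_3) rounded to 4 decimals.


FISTA on f(x) = 4*x^2 - 9*x + 2.62*|x|
L = 8, alpha = 0.0699
Iteration 1: beta = 0.0, y = -2.3204 + 0.0*(-2.3204 + 2.3204) = -2.3204
  grad(y) = -27.5632, v = y - alpha*grad = -0.3937
  prox(v) = soft_thresh(-0.3937, 0.1831) = -0.2106
Iteration 2: beta = 0.3333, y = -0.2106 + 0.3333*(-0.2106 + 2.3204) = 0.4927
  grad(y) = -5.0586, v = y - alpha*grad = 0.8463
  prox(v) = soft_thresh(0.8463, 0.1831) = 0.6631
Iteration 3: beta = 0.5, y = 0.6631 + 0.5*(0.6631 + 0.2106) = 1.1
  grad(y) = -0.2, v = y - alpha*grad = 1.114
  prox(v) = soft_thresh(1.114, 0.1831) = 0.9308
f(x_3) = 4*0.9308^2 - 9*0.9308 + 2.62*|0.9308| = -2.4729


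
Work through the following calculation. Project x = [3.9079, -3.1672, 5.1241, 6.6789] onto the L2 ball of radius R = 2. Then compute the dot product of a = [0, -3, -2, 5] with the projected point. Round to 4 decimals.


Step 1: Compute ||x|| (intermediates to 6 decimals).
||x|| = sqrt(3.9079^2 + (-3.1672)^2 + 5.1241^2 + 6.6789^2) = 9.806475
Step 2: Project.
Since ||x|| > R, scale = R/||x|| = 2/9.806475 = 0.203947, proj(x) = scale * x
proj(x) = [0.797004, -0.645941, 1.045045, 1.362142]
Step 3: Dot product.
a^T * proj(x) = 0*0.797004 - 3*(-0.645941) - 2*1.045045 + 5*1.362142 = 6.6584


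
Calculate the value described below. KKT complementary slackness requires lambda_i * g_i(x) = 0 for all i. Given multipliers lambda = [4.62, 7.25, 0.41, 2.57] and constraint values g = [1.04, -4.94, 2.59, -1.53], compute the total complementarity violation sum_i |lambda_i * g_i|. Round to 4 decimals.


KKT complementary slackness check:
lambda_1 * g_1 = 4.62 * 1.04 = 4.8048
lambda_2 * g_2 = 7.25 * -4.94 = -35.815
lambda_3 * g_3 = 0.41 * 2.59 = 1.0619
lambda_4 * g_4 = 2.57 * -1.53 = -3.9321
Total violation = 4.8048 + 35.815 + 1.0619 + 3.9321 = 45.6138


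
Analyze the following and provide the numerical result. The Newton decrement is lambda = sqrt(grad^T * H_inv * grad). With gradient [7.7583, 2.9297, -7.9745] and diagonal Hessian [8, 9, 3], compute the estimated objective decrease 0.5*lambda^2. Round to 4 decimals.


Step 1: H is diagonal, so H^(-1) * g = [0.9698, 0.3255, -2.6582].
Step 2: g^T H^(-1) g = sum_i g_i^2 / H_ii
  = (7.7583)^2/8 + (2.9297)^2/9 + (-7.9745)^2/3
  = 7.5239 + 0.9537 + 21.1976 = 29.6751
Step 3: Objective decrease = 0.5 * g^T H^(-1) g = 14.8376


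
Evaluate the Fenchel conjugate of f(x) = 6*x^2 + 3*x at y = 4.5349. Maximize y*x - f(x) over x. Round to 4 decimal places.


f*(y) = sup_x {y*x - a*x^2 - b*x} = sup_x {(y-b)*x - a*x^2}
FOC: (y - b) - 2a*x = 0 => x* = (y - b)/(2a)
x* = (4.5349 - 3)/(2*6) = 0.1279
f*(4.5349) = (y-b)^2/(4a) = (4.5349 - 3)^2/(4*6)
= 2.3559/24 = 0.0982


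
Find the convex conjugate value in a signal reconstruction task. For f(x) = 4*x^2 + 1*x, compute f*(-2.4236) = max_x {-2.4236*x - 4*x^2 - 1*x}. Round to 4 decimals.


f*(y) = sup_x {y*x - a*x^2 - b*x} = sup_x {(y-b)*x - a*x^2}
FOC: (y - b) - 2a*x = 0 => x* = (y - b)/(2a)
x* = (-2.4236 - 1)/(2*4) = -0.428
f*(-2.4236) = (y-b)^2/(4a) = (-2.4236 - 1)^2/(4*4)
= 11.721/16 = 0.7326


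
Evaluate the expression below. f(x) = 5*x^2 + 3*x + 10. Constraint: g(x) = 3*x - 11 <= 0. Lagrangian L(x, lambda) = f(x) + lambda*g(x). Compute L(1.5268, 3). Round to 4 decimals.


Step 1: Evaluate f(x).
f(1.5268) = 5*1.5268^2 + 3*1.5268 + 10 = 26.236
Step 2: Evaluate g(x).
g(1.5268) = 3*1.5268 - 11 = -6.4196
Step 3: Compute Lagrangian.
L = 26.236 + 3*-6.4196 = 6.9772


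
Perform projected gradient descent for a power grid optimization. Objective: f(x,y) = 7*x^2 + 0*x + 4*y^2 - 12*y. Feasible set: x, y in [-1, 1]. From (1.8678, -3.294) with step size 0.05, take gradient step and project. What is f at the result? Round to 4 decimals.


Step 1: Compute gradient at (1.8678, -3.294).
grad_x = 2*7*1.8678 + 0 = 26.1492
grad_y = 2*4*-3.294 - 12 = -38.352
Step 2: Gradient step.
x_raw = 1.8678 - 0.05*26.1492 = 0.5603
y_raw = -3.294 - 0.05*-38.352 = -1.3764
Step 3: Project onto [-1, 1].
x_proj = clip(0.5603) = 0.5603
y_proj = clip(-1.3764) = -1.0
Step 4: Evaluate f.
f(0.5603, -1.0) = 18.1979


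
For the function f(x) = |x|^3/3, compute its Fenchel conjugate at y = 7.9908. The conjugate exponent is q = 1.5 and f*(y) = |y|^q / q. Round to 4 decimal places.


The conjugate exponent q satisfies 1/p + 1/q = 1.
p = 3, so q = 3/(3 - 1) = 1.5
|y|^q = 7.9908^1.5 = 22.5884
f*(7.9908) = 22.5884 / 1.5 = 15.0589


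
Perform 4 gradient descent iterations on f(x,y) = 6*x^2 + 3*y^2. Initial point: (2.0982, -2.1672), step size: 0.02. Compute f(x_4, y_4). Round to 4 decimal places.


Gradient descent on f(x,y) = 6*x^2 + 3*y^2.
Starting point: (2.0982, -2.1672), alpha = 0.02
Step 1: grad_x = 2*6*2.0982 = 25.1784, grad_y = 2*3*-2.1672 = -13.0032
  x_1 = 2.0982 - 0.02*25.1784 = 1.5946
  y_1 = -2.1672 - 0.02*-13.0032 = -1.9071
Step 2: grad_x = 2*6*1.5946 = 19.1356, grad_y = 2*3*-1.9071 = -11.4428
  x_2 = 1.5946 - 0.02*19.1356 = 1.2119
  y_2 = -1.9071 - 0.02*-11.4428 = -1.6783
Step 3: grad_x = 2*6*1.2119 = 14.543, grad_y = 2*3*-1.6783 = -10.0697
  x_3 = 1.2119 - 0.02*14.543 = 0.9211
  y_3 = -1.6783 - 0.02*-10.0697 = -1.4769
Step 4: grad_x = 2*6*0.9211 = 11.0527, grad_y = 2*3*-1.4769 = -8.8613
  x_4 = 0.9211 - 0.02*11.0527 = 0.7
  y_4 = -1.4769 - 0.02*-8.8613 = -1.2997
f(0.7, -1.2997) = 6*0.7^2 + 3*(-1.2997)^2 = 8.0074


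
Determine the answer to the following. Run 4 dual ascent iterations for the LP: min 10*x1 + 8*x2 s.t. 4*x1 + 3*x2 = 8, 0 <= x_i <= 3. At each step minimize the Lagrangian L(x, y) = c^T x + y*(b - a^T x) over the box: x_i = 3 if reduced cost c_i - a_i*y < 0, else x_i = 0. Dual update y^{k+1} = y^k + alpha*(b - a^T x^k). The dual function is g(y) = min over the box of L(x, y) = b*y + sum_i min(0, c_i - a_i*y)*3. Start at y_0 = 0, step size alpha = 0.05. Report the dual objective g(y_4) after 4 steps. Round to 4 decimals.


Dual ascent for LP: min 10*x1 + 8*x2, 4*x1 + 3*x2 = 8, 0 <= x_i <= 3
Step 1: y^k = 0.0, reduced costs: (10.0, 8.0)
  x^k = (0.0, 0.0), subgradient = b - a^T x = 8.0
  y^{k+1} = 0.0 + 0.05*8.0 = 0.4
Step 2: y^k = 0.4, reduced costs: (8.4, 6.8)
  x^k = (0.0, 0.0), subgradient = b - a^T x = 8.0
  y^{k+1} = 0.4 + 0.05*8.0 = 0.8
Step 3: y^k = 0.8, reduced costs: (6.8, 5.6)
  x^k = (0.0, 0.0), subgradient = b - a^T x = 8.0
  y^{k+1} = 0.8 + 0.05*8.0 = 1.2
Step 4: y^k = 1.2, reduced costs: (5.2, 4.4)
  x^k = (0.0, 0.0), subgradient = b - a^T x = 8.0
  y^{k+1} = 1.2 + 0.05*8.0 = 1.6
Dual objective at y_4 = 1.6: reduced costs (3.6, 3.2), box minimizer x = (0.0, 0.0)
g(y_4) = b*y + (c1 - a1*y)*x1 + (c2 - a2*y)*x2 = 8*1.6 + 3.6*0.0 + 3.2*0.0 = 12.8 + 0.0 + 0.0 = 12.8


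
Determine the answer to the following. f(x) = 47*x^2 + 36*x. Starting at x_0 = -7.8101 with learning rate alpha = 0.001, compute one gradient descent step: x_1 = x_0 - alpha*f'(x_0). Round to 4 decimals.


We compute the gradient at x_0 and apply the update.
f'(x) = 94*x + 36
f'(-7.8101) = 94*-7.8101 + 36 = -698.1494
x_1 = -7.8101 - 0.001*-698.1494 = -7.112


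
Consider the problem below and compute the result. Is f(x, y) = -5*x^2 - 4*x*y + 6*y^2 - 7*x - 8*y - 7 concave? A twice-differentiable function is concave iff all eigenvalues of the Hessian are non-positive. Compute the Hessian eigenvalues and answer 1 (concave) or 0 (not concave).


The Hessian of f(x,y) = -5*x^2 - 4*x*y + 6*y^2 - 7*x - 8*y - 7 is:
H = [[-10, -4], [-4, 12]]
Trace = -10 + 12 = 2
Determinant = -10*12 - (-4)^2 = -136
Discriminant = (2)^2 - 4*-136 = 548.0
Eigenvalues: lambda_1 = -10.7047, lambda_2 = 12.7047
The function is not concave.

0


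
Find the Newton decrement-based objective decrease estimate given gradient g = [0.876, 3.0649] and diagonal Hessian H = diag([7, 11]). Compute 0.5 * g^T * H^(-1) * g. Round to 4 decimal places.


Step 1: H is diagonal, so H^(-1) * g = [0.1251, 0.2786].
Step 2: g^T H^(-1) g = sum_i g_i^2 / H_ii
  = (0.876)^2/7 + (3.0649)^2/11
  = 0.1096 + 0.854 = 0.9636
Step 3: Objective decrease = 0.5 * g^T H^(-1) g = 0.4818


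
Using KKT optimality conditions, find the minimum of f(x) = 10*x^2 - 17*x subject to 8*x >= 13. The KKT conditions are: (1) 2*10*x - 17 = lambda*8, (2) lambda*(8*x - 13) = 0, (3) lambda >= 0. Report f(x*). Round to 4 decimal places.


Step 1: Try lambda = 0 (constraint inactive).
x_unc = 17/(2*10) = 0.85
Check: 8*0.85 = 6.8 < 13 -- violated!
Step 2: Constraint must be active: 8*x = 13
x* = 13/8 = 1.625
lambda = (2*10*1.625 - 17)/8 = 1.9375
Step 3: Compute optimal value.
f(x*) = 10*1.625^2 - 17*1.625 = -1.2188


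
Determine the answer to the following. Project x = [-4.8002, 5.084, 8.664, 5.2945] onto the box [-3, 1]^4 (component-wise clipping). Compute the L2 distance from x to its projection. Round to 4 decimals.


Project each component onto [-3, 1].
clip(-4.8002) = -3.0, clip(5.084) = 1.0, clip(8.664) = 1.0, clip(5.2945) = 1.0
Projection = [-3.0, 1.0, 1.0, 1.0]
Squared diffs: [3.2407, 16.6791, 58.7369, 18.4427]
Distance = sqrt(97.0994) = 9.8539


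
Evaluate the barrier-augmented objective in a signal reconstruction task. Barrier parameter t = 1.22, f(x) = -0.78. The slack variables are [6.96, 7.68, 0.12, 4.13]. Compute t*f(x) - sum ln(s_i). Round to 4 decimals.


Step 1: Compute log-barrier.
ln values: [1.9402, 2.0386, -2.1203, 1.4183]
phi = -(1.9402 + 2.0386 - 2.1203 + 1.4183) = -3.2768
Step 2: Compute augmented objective.
t*f(x) = 1.22*-0.78 = -0.9516
Total = -0.9516 - 3.2768 = -4.2284


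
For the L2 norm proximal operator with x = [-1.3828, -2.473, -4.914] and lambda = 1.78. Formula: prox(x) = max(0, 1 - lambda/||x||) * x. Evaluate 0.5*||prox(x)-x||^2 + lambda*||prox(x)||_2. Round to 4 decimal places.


Step 1: Compute ||x||.
||x|| = 5.6723
Step 2: Compute scaling factor.
scale = max(0, 1 - 1.78/5.6723) = 0.6862
Step 3: prox(x) = [-0.9489, -1.697, -3.372]
||prox(x)|| = 3.8923
Step 4: Proximal objective.
0.5*||prox-x||^2 = 1.5842
lambda*||prox|| = 6.9283
Total = 8.5125


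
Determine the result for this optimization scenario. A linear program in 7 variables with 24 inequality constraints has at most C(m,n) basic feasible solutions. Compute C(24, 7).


Each vertex corresponds to some choice of n active constraints out of m, so the number of vertices is at most C(m, n) = m! / (n!(m-n)!).
m = 24, n = 7
Numerator: 24 * 23 * 22 * 21 * 20 * 19 * 18
Denominator: 7! = 5040
C(24, 7) = 346104


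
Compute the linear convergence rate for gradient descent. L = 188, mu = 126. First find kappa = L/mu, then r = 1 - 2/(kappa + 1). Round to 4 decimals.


Step 1: Compute the condition number.
kappa = L/mu = 188/126 = 1.4921
Step 2: Compute the convergence rate.
r = 1 - 2/(kappa + 1) = 1 - 2*mu/(L + mu) = (L - mu)/(L + mu) = 62/314 = 0.1975


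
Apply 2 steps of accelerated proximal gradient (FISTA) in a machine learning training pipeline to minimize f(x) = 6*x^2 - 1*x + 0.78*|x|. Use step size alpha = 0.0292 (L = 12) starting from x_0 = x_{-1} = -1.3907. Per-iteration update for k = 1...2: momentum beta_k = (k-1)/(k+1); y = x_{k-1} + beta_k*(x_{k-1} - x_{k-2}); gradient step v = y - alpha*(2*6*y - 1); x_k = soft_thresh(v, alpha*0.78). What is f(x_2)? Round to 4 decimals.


FISTA on f(x) = 6*x^2 - 1*x + 0.78*|x|
L = 12, alpha = 0.0292
Iteration 1: beta = 0.0, y = -1.3907 + 0.0*(-1.3907 + 1.3907) = -1.3907
  grad(y) = -17.6884, v = y - alpha*grad = -0.8742
  prox(v) = soft_thresh(-0.8742, 0.0228) = -0.8514
Iteration 2: beta = 0.3333, y = -0.8514 + 0.3333*(-0.8514 + 1.3907) = -0.6717
  grad(y) = -9.06, v = y - alpha*grad = -0.4071
  prox(v) = soft_thresh(-0.4071, 0.0228) = -0.3843
f(x_2) = 6*(-0.3843)^2 - 1*(-0.3843) + 0.78*|-0.3843| = 1.5704


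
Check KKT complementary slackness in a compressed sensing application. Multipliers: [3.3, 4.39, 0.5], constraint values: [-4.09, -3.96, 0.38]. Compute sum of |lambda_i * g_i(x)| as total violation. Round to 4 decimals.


KKT complementary slackness check:
lambda_1 * g_1 = 3.3 * -4.09 = -13.497
lambda_2 * g_2 = 4.39 * -3.96 = -17.3844
lambda_3 * g_3 = 0.5 * 0.38 = 0.19
Total violation = 13.497 + 17.3844 + 0.19 = 31.0714


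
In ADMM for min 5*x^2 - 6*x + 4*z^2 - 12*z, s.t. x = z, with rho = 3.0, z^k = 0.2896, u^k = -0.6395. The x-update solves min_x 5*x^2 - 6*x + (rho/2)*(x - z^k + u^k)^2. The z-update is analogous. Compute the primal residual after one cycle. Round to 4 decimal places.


ADMM iteration with rho = 3.0, z^k = 0.2896, u^k = -0.6395
Step 1: x-update.
Minimize 5*x^2 - 6*x + (3.0/2)*(x - 0.2896 - 0.6395)^2
FOC: (2*5 + 3.0)*x = 6 + 3.0*(0.2896 + 0.6395)
x^{k+1} = 0.6759
Step 2: z-update.
Minimize 4*z^2 - 12*z + (3.0/2)*(0.6759 - z - 0.6395)^2
FOC: (2*4 + 3.0)*z = 12 + 3.0*(0.6759 - 0.6395)
z^{k+1} = 1.1008
Step 3: u-update.
u^{k+1} = -0.6395 + 0.6759 - 1.1008 = -1.0644
Step 4: Primal residual = |0.6759 - 1.1008| = 0.4249


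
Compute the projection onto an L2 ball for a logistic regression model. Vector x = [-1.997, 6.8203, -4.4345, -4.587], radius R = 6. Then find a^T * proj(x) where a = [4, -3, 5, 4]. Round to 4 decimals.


Step 1: Compute ||x|| (intermediates to 6 decimals).
||x|| = sqrt((-1.997)^2 + 6.8203^2 + (-4.4345)^2 + (-4.587)^2) = 9.550385
Step 2: Project.
Since ||x|| > R, scale = R/||x|| = 6/9.550385 = 0.628247, proj(x) = scale * x
proj(x) = [-1.254609, 4.284833, -2.785961, -2.881769]
Step 3: Dot product.
a^T * proj(x) = 4*(-1.254609) - 3*4.284833 + 5*(-2.785961) + 4*(-2.881769) = -43.3298


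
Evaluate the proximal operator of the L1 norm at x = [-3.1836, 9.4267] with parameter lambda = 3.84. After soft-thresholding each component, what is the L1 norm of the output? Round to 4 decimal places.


Soft-thresholding with lambda = 3.84:
prox(-3.1836) = sign(-3.1836)*max(|-3.1836| - 3.84, 0) = 0.0
prox(9.4267) = sign(9.4267)*max(|9.4267| - 3.84, 0) = 5.5867
prox(x) = [0.0, 5.5867]
||prox(x)||_1 = 0.0 + 5.5867 = 5.5867


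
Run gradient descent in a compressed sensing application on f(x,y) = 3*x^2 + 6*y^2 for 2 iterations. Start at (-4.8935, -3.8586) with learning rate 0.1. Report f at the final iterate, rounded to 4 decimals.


Gradient descent on f(x,y) = 3*x^2 + 6*y^2.
Starting point: (-4.8935, -3.8586), alpha = 0.1
Step 1: grad_x = 2*3*-4.8935 = -29.361, grad_y = 2*6*-3.8586 = -46.3032
  x_1 = -4.8935 - 0.1*-29.361 = -1.9574
  y_1 = -3.8586 - 0.1*-46.3032 = 0.7717
Step 2: grad_x = 2*3*-1.9574 = -11.7444, grad_y = 2*6*0.7717 = 9.2606
  x_2 = -1.9574 - 0.1*-11.7444 = -0.783
  y_2 = 0.7717 - 0.1*9.2606 = -0.1543
f(-0.783, -0.1543) = 3*(-0.783)^2 + 6*(-0.1543)^2 = 1.982


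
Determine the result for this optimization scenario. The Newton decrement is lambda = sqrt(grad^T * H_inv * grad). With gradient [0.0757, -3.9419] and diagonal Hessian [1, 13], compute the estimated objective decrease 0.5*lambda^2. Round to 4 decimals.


Step 1: H is diagonal, so H^(-1) * g = [0.0757, -0.3032].
Step 2: g^T H^(-1) g = sum_i g_i^2 / H_ii
  = (0.0757)^2/1 + (-3.9419)^2/13
  = 0.0057 + 1.1953 = 1.201
Step 3: Objective decrease = 0.5 * g^T H^(-1) g = 0.6005


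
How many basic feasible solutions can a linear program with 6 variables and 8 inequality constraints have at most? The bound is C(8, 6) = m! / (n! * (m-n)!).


Each vertex corresponds to some choice of n active constraints out of m, so the number of vertices is at most C(m, n) = m! / (n!(m-n)!).
m = 8, n = 6
Numerator: 8 * 7 * 6 * 5 * 4 * 3
Denominator: 6! = 720
C(8, 6) = 28


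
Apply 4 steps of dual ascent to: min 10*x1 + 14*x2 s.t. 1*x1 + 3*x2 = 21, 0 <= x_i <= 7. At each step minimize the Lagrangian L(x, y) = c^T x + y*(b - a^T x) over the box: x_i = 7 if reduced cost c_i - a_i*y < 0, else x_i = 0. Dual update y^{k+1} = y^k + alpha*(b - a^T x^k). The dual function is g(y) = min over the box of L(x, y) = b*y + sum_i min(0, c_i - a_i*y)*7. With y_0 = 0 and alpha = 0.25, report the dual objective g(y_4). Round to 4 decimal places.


Dual ascent for LP: min 10*x1 + 14*x2, 1*x1 + 3*x2 = 21, 0 <= x_i <= 7
Step 1: y^k = 0.0, reduced costs: (10.0, 14.0)
  x^k = (0.0, 0.0), subgradient = b - a^T x = 21.0
  y^{k+1} = 0.0 + 0.25*21.0 = 5.25
Step 2: y^k = 5.25, reduced costs: (4.75, -1.75)
  x^k = (0.0, 7.0), subgradient = b - a^T x = 0.0
  y^{k+1} = 5.25 + 0.25*0.0 = 5.25
Step 3: y^k = 5.25, reduced costs: (4.75, -1.75)
  x^k = (0.0, 7.0), subgradient = b - a^T x = 0.0
  y^{k+1} = 5.25 + 0.25*0.0 = 5.25
Step 4: y^k = 5.25, reduced costs: (4.75, -1.75)
  x^k = (0.0, 7.0), subgradient = b - a^T x = 0.0
  y^{k+1} = 5.25 + 0.25*0.0 = 5.25
Dual objective at y_4 = 5.25: reduced costs (4.75, -1.75), box minimizer x = (0.0, 7.0)
g(y_4) = b*y + (c1 - a1*y)*x1 + (c2 - a2*y)*x2 = 21*5.25 + 4.75*0.0 + (-1.75)*7.0 = 110.25 + 0.0 - 12.25 = 98.0


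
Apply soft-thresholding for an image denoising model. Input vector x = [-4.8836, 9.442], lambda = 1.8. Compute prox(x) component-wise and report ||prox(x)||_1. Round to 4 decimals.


Soft-thresholding with lambda = 1.8:
prox(-4.8836) = sign(-4.8836)*max(|-4.8836| - 1.8, 0) = -3.0836
prox(9.442) = sign(9.442)*max(|9.442| - 1.8, 0) = 7.642
prox(x) = [-3.0836, 7.642]
||prox(x)||_1 = 3.0836 + 7.642 = 10.7256
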